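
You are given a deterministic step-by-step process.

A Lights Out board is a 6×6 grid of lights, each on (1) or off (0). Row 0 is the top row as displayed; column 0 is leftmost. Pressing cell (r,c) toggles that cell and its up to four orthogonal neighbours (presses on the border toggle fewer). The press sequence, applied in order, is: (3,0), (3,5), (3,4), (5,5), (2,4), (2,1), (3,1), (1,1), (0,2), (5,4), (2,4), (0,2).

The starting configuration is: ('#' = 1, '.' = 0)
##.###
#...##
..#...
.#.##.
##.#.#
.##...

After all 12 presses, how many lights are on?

17

k=0  ##.###
#...##
..#...
.#.##.
##.#.#
.##...
k=1  ##.###
#...##
#.#...
#..##.
.#.#.#
.##...
k=2  ##.###
#...##
#.#..#
#..#.#
.#.#..
.##...
k=3  ##.###
#...##
#.#.##
#...#.
.#.##.
.##...
k=4  ##.###
#...##
#.#.##
#...#.
.#.###
.##.##
k=5  ##.###
#....#
#.##..
#.....
.#.###
.##.##
k=6  ##.###
##...#
.#.#..
##....
.#.###
.##.##
k=7  ##.###
##...#
...#..
..#...
...###
.##.##
k=8  #..###
..#..#
.#.#..
..#...
...###
.##.##
k=9  ###.##
.....#
.#.#..
..#...
...###
.##.##
k=10  ###.##
.....#
.#.#..
..#...
...#.#
.###..
k=11  ###.##
....##
.#..##
..#.#.
...#.#
.###..
k=12  #..###
..#.##
.#..##
..#.#.
...#.#
.###..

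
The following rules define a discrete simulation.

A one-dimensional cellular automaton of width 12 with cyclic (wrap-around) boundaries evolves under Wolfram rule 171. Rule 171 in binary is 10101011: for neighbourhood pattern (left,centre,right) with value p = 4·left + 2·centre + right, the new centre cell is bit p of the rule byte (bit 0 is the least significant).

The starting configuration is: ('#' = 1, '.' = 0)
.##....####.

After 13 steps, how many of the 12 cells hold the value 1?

k=0  .##....####.
k=1  ##..######..
k=2  #..######..#
k=3  ..######..##
k=4  .######..##.
k=5  ######..##..
k=6  #####..##..#
k=7  ####..##..##
k=8  ###..##..###
k=9  ##..##..####
k=10  #..##..#####
k=11  ..##..######
k=12  .##..######.
k=13  ##..######..

8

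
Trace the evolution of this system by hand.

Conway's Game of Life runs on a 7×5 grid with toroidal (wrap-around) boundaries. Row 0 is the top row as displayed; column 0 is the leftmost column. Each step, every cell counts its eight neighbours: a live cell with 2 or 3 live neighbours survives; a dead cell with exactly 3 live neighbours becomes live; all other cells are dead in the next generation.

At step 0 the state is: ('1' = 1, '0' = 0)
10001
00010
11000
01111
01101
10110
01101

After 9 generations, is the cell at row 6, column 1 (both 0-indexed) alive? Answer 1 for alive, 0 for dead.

gen 0: 10001
00010
11000
01111
01101
10110
01101
gen 1: 11101
01000
11000
00001
00000
00000
00100
gen 2: 10110
00001
11000
10000
00000
00000
10110
gen 3: 10100
00111
11001
11000
00000
00000
00110
gen 4: 00000
00100
00000
01001
00000
00000
01110
gen 5: 01010
00000
00000
00000
00000
00100
00100
gen 6: 00100
00000
00000
00000
00000
00000
01110
gen 7: 01110
00000
00000
00000
00000
00100
01110
gen 8: 01010
00100
00000
00000
00000
01110
00000
gen 9: 00100
00100
00000
00000
00100
00100
01010

1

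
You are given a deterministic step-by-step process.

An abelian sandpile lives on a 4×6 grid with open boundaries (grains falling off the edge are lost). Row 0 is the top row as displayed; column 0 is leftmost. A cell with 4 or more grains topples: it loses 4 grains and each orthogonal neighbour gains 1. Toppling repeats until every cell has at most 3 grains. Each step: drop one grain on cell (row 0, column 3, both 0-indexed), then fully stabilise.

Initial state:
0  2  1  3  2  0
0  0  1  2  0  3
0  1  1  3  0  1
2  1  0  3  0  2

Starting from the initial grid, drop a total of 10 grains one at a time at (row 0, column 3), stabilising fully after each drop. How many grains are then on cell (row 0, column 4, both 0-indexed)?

t=0: 0  2  1  3  2  0
0  0  1  2  0  3
0  1  1  3  0  1
2  1  0  3  0  2
t=1: 0  2  2  0  3  0
0  0  1  3  0  3
0  1  1  3  0  1
2  1  0  3  0  2
t=2: 0  2  2  1  3  0
0  0  1  3  0  3
0  1  1  3  0  1
2  1  0  3  0  2
t=3: 0  2  2  2  3  0
0  0  1  3  0  3
0  1  1  3  0  1
2  1  0  3  0  2
t=4: 0  2  2  3  3  0
0  0  1  3  0  3
0  1  1  3  0  1
2  1  0  3  0  2
t=5: 0  2  3  2  0  1
0  0  2  1  2  3
0  1  2  1  1  1
2  1  1  0  1  2
t=6: 0  2  3  3  0  1
0  0  2  1  2  3
0  1  2  1  1  1
2  1  1  0  1  2
t=7: 0  3  0  1  1  1
0  0  3  2  2  3
0  1  2  1  1  1
2  1  1  0  1  2
t=8: 0  3  0  2  1  1
0  0  3  2  2  3
0  1  2  1  1  1
2  1  1  0  1  2
t=9: 0  3  0  3  1  1
0  0  3  2  2  3
0  1  2  1  1  1
2  1  1  0  1  2
t=10: 0  3  1  0  2  1
0  0  3  3  2  3
0  1  2  1  1  1
2  1  1  0  1  2

2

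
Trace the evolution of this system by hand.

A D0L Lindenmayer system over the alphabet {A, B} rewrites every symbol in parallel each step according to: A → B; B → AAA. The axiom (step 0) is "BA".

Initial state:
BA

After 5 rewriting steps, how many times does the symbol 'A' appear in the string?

27

step 0: BA
step 1: AAAB
step 2: BBBAAA
step 3: AAAAAAAAABBB
step 4: BBBBBBBBBAAAAAAAAA
step 5: AAAAAAAAAAAAAAAAAAAAAAAAAAABBBBBBBBB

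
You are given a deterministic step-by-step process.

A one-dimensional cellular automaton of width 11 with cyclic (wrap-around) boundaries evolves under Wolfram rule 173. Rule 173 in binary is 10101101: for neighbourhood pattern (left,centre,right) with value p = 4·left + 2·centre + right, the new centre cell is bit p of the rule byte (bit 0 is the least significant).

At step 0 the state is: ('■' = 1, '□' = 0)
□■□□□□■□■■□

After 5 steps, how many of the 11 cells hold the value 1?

k=0  □■□□□□■□■■□
k=1  □■□■■□■■■□□
k=2  □■■■□■■■□□■
k=3  ■■■□■■■□□□■
k=4  ■■□■■■□□■□■
k=5  ■□■■■□□□■■■

7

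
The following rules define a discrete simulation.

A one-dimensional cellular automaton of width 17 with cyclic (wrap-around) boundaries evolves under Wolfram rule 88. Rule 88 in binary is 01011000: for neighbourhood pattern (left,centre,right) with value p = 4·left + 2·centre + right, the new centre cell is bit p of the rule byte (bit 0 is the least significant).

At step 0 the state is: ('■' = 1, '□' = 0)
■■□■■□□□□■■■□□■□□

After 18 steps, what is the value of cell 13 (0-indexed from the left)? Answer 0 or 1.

gen 0: ■■□■■□□□□■■■□□■□□
gen 1: ■■□■■■□□□■□■■□□■□
gen 2: ■■□■□■■□□□□■■■□□□
gen 3: ■■□□□■■■□□□■□■■□□
gen 4: ■■■□□■□■■□□□□■■■□
gen 5: ■□■■□□□■■■□□□■□■□
gen 6: □□■■■□□■□■■□□□□□□
gen 7: □□■□■■□□□■■■□□□□□
gen 8: □□□□■■■□□■□■■□□□□
gen 9: □□□□■□■■□□□■■■□□□
gen 10: □□□□□□■■■□□■□■■□□
gen 11: □□□□□□■□■■□□□■■■□
gen 12: □□□□□□□□■■■□□■□■■
gen 13: ■□□□□□□□■□■■□□□■■
gen 14: ■■□□□□□□□□■■■□□■□
gen 15: ■■■□□□□□□□■□■■□□□
gen 16: ■□■■□□□□□□□□■■■□□
gen 17: □□■■■□□□□□□□■□■■□
gen 18: □□■□■■□□□□□□□□■■■

0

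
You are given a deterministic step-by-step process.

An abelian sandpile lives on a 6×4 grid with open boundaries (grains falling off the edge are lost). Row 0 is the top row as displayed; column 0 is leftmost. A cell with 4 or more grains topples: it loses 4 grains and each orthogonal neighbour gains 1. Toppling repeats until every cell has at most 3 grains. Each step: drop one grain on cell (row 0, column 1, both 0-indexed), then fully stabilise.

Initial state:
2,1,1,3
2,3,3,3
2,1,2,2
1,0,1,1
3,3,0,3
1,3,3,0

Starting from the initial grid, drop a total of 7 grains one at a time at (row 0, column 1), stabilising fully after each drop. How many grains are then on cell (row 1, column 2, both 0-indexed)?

gen 0: 2,1,1,3
2,3,3,3
2,1,2,2
1,0,1,1
3,3,0,3
1,3,3,0
gen 1: 2,2,1,3
2,3,3,3
2,1,2,2
1,0,1,1
3,3,0,3
1,3,3,0
gen 2: 2,3,1,3
2,3,3,3
2,1,2,2
1,0,1,1
3,3,0,3
1,3,3,0
gen 3: 3,2,0,1
3,1,2,1
2,2,3,3
1,0,1,1
3,3,0,3
1,3,3,0
gen 4: 3,3,0,1
3,1,2,1
2,2,3,3
1,0,1,1
3,3,0,3
1,3,3,0
gen 5: 1,1,1,1
0,3,2,1
3,2,3,3
1,0,1,1
3,3,0,3
1,3,3,0
gen 6: 1,2,1,1
0,3,2,1
3,2,3,3
1,0,1,1
3,3,0,3
1,3,3,0
gen 7: 1,3,1,1
0,3,2,1
3,2,3,3
1,0,1,1
3,3,0,3
1,3,3,0

2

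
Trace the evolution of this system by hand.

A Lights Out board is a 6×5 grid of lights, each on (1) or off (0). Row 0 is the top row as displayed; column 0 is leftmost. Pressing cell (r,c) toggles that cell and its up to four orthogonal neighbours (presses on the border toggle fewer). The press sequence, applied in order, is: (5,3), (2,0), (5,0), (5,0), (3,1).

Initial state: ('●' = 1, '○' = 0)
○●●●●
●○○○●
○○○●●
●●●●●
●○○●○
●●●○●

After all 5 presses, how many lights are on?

16

gen 0: ○●●●●
●○○○●
○○○●●
●●●●●
●○○●○
●●●○●
gen 1: ○●●●●
●○○○●
○○○●●
●●●●●
●○○○○
●●○●○
gen 2: ○●●●●
○○○○●
●●○●●
○●●●●
●○○○○
●●○●○
gen 3: ○●●●●
○○○○●
●●○●●
○●●●●
○○○○○
○○○●○
gen 4: ○●●●●
○○○○●
●●○●●
○●●●●
●○○○○
●●○●○
gen 5: ○●●●●
○○○○●
●○○●●
●○○●●
●●○○○
●●○●○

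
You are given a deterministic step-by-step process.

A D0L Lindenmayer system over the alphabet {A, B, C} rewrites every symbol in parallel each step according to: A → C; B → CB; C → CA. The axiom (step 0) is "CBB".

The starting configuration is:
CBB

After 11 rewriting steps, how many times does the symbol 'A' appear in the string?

step 0: CBB
step 1: CACBCB
step 2: CACCACBCACB
step 3: CACCACACCACBCACCACB
step 4: CACCACACCACCACACCACBCACCACACCACB
step 5: CACCACACCACCACACCACACCACCACACCACBCACCACACCACCACACCACB
step 6: CACCACACCACCACACCACACCACCACACCACCACACCACACCACCACACCACBCACCACACCACCACACCACACCACCACACCACB
step 7: CACCACACCACCACACCACACCACCACACCACCACACCACACCACCACACCACACCAC…CACBCACCACACCACCACACCACACCACCACACCACCACACCACACCACCACACCACB  (len 142)
step 8: CACCACACCACCACACCACACCACCACACCACCACACCACACCACCACACCACACCAC…ACCACACCACACCACCACACCACACCACCACACCACCACACCACACCACCACACCACB  (len 231)
step 9: CACCACACCACCACACCACACCACCACACCACCACACCACACCACCACACCACACCAC…ACCACACCACACCACCACACCACACCACCACACCACCACACCACACCACCACACCACB  (len 375)
step 10: CACCACACCACCACACCACACCACCACACCACCACACCACACCACCACACCACACCAC…ACCACACCACACCACCACACCACACCACCACACCACCACACCACACCACCACACCACB  (len 608)
step 11: CACCACACCACCACACCACACCACCACACCACCACACCACACCACCACACCACACCAC…ACCACACCACACCACCACACCACACCACCACACCACCACACCACACCACCACACCACB  (len 985)

375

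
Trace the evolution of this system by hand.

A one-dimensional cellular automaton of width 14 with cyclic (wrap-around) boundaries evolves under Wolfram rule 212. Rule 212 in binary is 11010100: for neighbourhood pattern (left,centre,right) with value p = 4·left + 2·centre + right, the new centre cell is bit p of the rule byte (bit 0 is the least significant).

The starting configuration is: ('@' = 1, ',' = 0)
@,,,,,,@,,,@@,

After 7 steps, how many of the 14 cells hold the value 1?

step 0: @,,,,,,@,,,@@,
step 1: @@,,,,,@@,,,@,
step 2: ,@@,,,,,@@,,@,
step 3: ,,@@,,,,,@@,@@
step 4: @,,@@,,,,,@,,@
step 5: @@,,@@,,,,@@,,
step 6: ,@@,,@@,,,,@@,
step 7: ,,@@,,@@,,,,@@

6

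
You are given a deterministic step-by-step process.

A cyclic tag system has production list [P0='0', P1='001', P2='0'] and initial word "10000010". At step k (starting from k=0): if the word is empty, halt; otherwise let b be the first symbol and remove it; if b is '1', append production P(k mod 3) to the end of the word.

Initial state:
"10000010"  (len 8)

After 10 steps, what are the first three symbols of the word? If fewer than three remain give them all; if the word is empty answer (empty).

t=0: "10000010"  (len 8)
t=1: "00000100"  (len 8)
t=2: "0000100"  (len 7)
t=3: "000100"  (len 6)
t=4: "00100"  (len 5)
t=5: "0100"  (len 4)
t=6: "100"  (len 3)
t=7: "000"  (len 3)
t=8: "00"  (len 2)
t=9: "0"  (len 1)
t=10: (halted — word empty)

(empty)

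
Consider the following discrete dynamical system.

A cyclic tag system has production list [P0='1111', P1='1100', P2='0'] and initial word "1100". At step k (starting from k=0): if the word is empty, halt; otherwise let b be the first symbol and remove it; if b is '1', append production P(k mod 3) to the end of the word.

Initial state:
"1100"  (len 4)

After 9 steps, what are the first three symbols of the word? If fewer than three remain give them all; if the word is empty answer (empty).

k=0  "1100"  (len 4)
k=1  "1001111"  (len 7)
k=2  "0011111100"  (len 10)
k=3  "011111100"  (len 9)
k=4  "11111100"  (len 8)
k=5  "11111001100"  (len 11)
k=6  "11110011000"  (len 11)
k=7  "11100110001111"  (len 14)
k=8  "11001100011111100"  (len 17)
k=9  "10011000111111000"  (len 17)

100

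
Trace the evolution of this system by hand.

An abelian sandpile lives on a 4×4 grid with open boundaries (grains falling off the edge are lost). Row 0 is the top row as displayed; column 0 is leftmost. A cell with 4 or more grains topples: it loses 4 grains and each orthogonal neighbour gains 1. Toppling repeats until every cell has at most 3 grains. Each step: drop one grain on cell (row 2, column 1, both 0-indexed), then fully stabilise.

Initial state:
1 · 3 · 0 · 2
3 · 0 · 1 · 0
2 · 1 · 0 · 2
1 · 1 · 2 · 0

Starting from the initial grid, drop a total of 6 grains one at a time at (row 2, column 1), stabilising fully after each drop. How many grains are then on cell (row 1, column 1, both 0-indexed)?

1

0) 1 · 3 · 0 · 2
3 · 0 · 1 · 0
2 · 1 · 0 · 2
1 · 1 · 2 · 0
1) 1 · 3 · 0 · 2
3 · 0 · 1 · 0
2 · 2 · 0 · 2
1 · 1 · 2 · 0
2) 1 · 3 · 0 · 2
3 · 0 · 1 · 0
2 · 3 · 0 · 2
1 · 1 · 2 · 0
3) 1 · 3 · 0 · 2
3 · 1 · 1 · 0
3 · 0 · 1 · 2
1 · 2 · 2 · 0
4) 1 · 3 · 0 · 2
3 · 1 · 1 · 0
3 · 1 · 1 · 2
1 · 2 · 2 · 0
5) 1 · 3 · 0 · 2
3 · 1 · 1 · 0
3 · 2 · 1 · 2
1 · 2 · 2 · 0
6) 1 · 3 · 0 · 2
3 · 1 · 1 · 0
3 · 3 · 1 · 2
1 · 2 · 2 · 0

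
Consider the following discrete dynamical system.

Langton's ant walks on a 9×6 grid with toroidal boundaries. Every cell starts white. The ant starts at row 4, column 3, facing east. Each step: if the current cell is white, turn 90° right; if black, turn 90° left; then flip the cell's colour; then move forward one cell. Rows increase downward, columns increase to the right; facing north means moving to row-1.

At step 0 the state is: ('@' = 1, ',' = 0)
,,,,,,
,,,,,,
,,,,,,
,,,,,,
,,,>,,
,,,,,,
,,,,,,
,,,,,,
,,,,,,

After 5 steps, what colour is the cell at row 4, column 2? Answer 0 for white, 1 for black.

1

[0] ,,,,,,
,,,,,,
,,,,,,
,,,,,,
,,,>,,
,,,,,,
,,,,,,
,,,,,,
,,,,,,
[1] ,,,,,,
,,,,,,
,,,,,,
,,,,,,
,,,@,,
,,,v,,
,,,,,,
,,,,,,
,,,,,,
[2] ,,,,,,
,,,,,,
,,,,,,
,,,,,,
,,,@,,
,,<@,,
,,,,,,
,,,,,,
,,,,,,
[3] ,,,,,,
,,,,,,
,,,,,,
,,,,,,
,,^@,,
,,@@,,
,,,,,,
,,,,,,
,,,,,,
[4] ,,,,,,
,,,,,,
,,,,,,
,,,,,,
,,@>,,
,,@@,,
,,,,,,
,,,,,,
,,,,,,
[5] ,,,,,,
,,,,,,
,,,,,,
,,,^,,
,,@,,,
,,@@,,
,,,,,,
,,,,,,
,,,,,,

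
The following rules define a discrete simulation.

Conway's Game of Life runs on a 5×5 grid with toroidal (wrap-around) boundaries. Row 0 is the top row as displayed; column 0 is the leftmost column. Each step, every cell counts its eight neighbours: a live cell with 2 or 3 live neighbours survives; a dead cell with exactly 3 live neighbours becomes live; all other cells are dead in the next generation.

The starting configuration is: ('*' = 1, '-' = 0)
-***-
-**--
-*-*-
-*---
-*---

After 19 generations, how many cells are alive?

5

gen 0: -***-
-**--
-*-*-
-*---
-*---
gen 1: *--*-
*----
**---
**---
**---
gen 2: *----
*----
----*
--*-*
--*--
gen 3: -*---
*---*
*--**
-----
-*-*-
gen 4: -**-*
-*-*-
*--*-
*-**-
--*--
gen 5: **---
-*-*-
*--*-
--**-
*---*
gen 6: -**--
-*---
-*-*-
****-
*-***
gen 7: ----*
**---
---**
-----
-----
gen 8: *----
*--*-
*---*
-----
-----
gen 9: ----*
**---
*---*
-----
-----
gen 10: *----
-*---
**--*
-----
-----
gen 11: -----
-*--*
**---
*----
-----
gen 12: -----
-*---
-*--*
**---
-----
gen 13: -----
*----
-**--
**---
-----
gen 14: -----
-*---
--*--
***--
-----
gen 15: -----
-----
*-*--
-**--
-*---
gen 16: -----
-----
--*--
*-*--
-**--
gen 17: -----
-----
-*---
--**-
-**--
gen 18: -----
-----
--*--
---*-
-***-
gen 19: --*--
-----
-----
-*-*-
--**-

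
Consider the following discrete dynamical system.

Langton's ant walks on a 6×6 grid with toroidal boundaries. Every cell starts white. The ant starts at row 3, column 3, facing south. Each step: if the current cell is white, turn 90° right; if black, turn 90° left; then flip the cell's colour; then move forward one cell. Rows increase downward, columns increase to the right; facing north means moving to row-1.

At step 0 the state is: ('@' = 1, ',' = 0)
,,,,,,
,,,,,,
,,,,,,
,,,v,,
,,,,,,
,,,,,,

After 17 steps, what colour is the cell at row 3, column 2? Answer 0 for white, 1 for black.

[0] ,,,,,,
,,,,,,
,,,,,,
,,,v,,
,,,,,,
,,,,,,
[1] ,,,,,,
,,,,,,
,,,,,,
,,<@,,
,,,,,,
,,,,,,
[2] ,,,,,,
,,,,,,
,,^,,,
,,@@,,
,,,,,,
,,,,,,
[3] ,,,,,,
,,,,,,
,,@>,,
,,@@,,
,,,,,,
,,,,,,
[4] ,,,,,,
,,,,,,
,,@@,,
,,@v,,
,,,,,,
,,,,,,
[5] ,,,,,,
,,,,,,
,,@@,,
,,@,>,
,,,,,,
,,,,,,
[6] ,,,,,,
,,,,,,
,,@@,,
,,@,@,
,,,,v,
,,,,,,
[7] ,,,,,,
,,,,,,
,,@@,,
,,@,@,
,,,<@,
,,,,,,
[8] ,,,,,,
,,,,,,
,,@@,,
,,@^@,
,,,@@,
,,,,,,
[9] ,,,,,,
,,,,,,
,,@@,,
,,@@>,
,,,@@,
,,,,,,
[10] ,,,,,,
,,,,,,
,,@@^,
,,@@,,
,,,@@,
,,,,,,
[11] ,,,,,,
,,,,,,
,,@@@>
,,@@,,
,,,@@,
,,,,,,
[12] ,,,,,,
,,,,,,
,,@@@@
,,@@,v
,,,@@,
,,,,,,
[13] ,,,,,,
,,,,,,
,,@@@@
,,@@<@
,,,@@,
,,,,,,
[14] ,,,,,,
,,,,,,
,,@@^@
,,@@@@
,,,@@,
,,,,,,
[15] ,,,,,,
,,,,,,
,,@<,@
,,@@@@
,,,@@,
,,,,,,
[16] ,,,,,,
,,,,,,
,,@,,@
,,@v@@
,,,@@,
,,,,,,
[17] ,,,,,,
,,,,,,
,,@,,@
,,@,>@
,,,@@,
,,,,,,

1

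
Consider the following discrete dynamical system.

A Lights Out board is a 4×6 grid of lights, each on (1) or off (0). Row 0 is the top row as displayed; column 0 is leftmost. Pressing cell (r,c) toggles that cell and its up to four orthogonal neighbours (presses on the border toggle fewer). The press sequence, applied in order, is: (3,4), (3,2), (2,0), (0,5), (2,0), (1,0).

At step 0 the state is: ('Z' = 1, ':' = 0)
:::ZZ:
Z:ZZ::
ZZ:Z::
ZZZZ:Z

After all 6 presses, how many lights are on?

14

k=0  :::ZZ:
Z:ZZ::
ZZ:Z::
ZZZZ:Z
k=1  :::ZZ:
Z:ZZ::
ZZ:ZZ:
ZZZ:Z:
k=2  :::ZZ:
Z:ZZ::
ZZZZZ:
Z::ZZ:
k=3  :::ZZ:
::ZZ::
::ZZZ:
:::ZZ:
k=4  :::Z:Z
::ZZ:Z
::ZZZ:
:::ZZ:
k=5  :::Z:Z
Z:ZZ:Z
ZZZZZ:
Z::ZZ:
k=6  Z::Z:Z
:ZZZ:Z
:ZZZZ:
Z::ZZ:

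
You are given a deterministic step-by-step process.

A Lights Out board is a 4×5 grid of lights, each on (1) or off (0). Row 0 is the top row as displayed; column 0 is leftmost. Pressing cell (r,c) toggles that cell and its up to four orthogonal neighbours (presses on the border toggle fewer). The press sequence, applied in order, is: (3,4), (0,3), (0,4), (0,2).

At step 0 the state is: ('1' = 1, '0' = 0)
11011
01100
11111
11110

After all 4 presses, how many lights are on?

0) 11011
01100
11111
11110
1) 11011
01100
11110
11101
2) 11100
01110
11110
11101
3) 11111
01111
11110
11101
4) 10001
01011
11110
11101

13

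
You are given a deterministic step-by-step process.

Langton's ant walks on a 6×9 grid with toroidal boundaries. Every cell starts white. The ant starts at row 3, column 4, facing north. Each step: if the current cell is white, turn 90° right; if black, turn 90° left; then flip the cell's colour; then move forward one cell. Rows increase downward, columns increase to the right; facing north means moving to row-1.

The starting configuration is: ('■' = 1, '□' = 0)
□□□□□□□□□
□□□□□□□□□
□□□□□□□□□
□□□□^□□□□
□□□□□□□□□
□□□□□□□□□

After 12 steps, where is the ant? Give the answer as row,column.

3,2

[0] □□□□□□□□□
□□□□□□□□□
□□□□□□□□□
□□□□^□□□□
□□□□□□□□□
□□□□□□□□□
[1] □□□□□□□□□
□□□□□□□□□
□□□□□□□□□
□□□□■>□□□
□□□□□□□□□
□□□□□□□□□
[2] □□□□□□□□□
□□□□□□□□□
□□□□□□□□□
□□□□■■□□□
□□□□□v□□□
□□□□□□□□□
[3] □□□□□□□□□
□□□□□□□□□
□□□□□□□□□
□□□□■■□□□
□□□□<■□□□
□□□□□□□□□
[4] □□□□□□□□□
□□□□□□□□□
□□□□□□□□□
□□□□^■□□□
□□□□■■□□□
□□□□□□□□□
[5] □□□□□□□□□
□□□□□□□□□
□□□□□□□□□
□□□<□■□□□
□□□□■■□□□
□□□□□□□□□
[6] □□□□□□□□□
□□□□□□□□□
□□□^□□□□□
□□□■□■□□□
□□□□■■□□□
□□□□□□□□□
[7] □□□□□□□□□
□□□□□□□□□
□□□■>□□□□
□□□■□■□□□
□□□□■■□□□
□□□□□□□□□
[8] □□□□□□□□□
□□□□□□□□□
□□□■■□□□□
□□□■v■□□□
□□□□■■□□□
□□□□□□□□□
[9] □□□□□□□□□
□□□□□□□□□
□□□■■□□□□
□□□<■■□□□
□□□□■■□□□
□□□□□□□□□
[10] □□□□□□□□□
□□□□□□□□□
□□□■■□□□□
□□□□■■□□□
□□□v■■□□□
□□□□□□□□□
[11] □□□□□□□□□
□□□□□□□□□
□□□■■□□□□
□□□□■■□□□
□□<■■■□□□
□□□□□□□□□
[12] □□□□□□□□□
□□□□□□□□□
□□□■■□□□□
□□^□■■□□□
□□■■■■□□□
□□□□□□□□□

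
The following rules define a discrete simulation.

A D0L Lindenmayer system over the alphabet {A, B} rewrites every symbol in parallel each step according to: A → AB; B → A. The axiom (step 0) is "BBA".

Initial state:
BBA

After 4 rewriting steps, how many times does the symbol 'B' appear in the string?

7

[0] BBA
[1] AAAB
[2] ABABABA
[3] ABAABAABAAB
[4] ABAABABAABABAABABA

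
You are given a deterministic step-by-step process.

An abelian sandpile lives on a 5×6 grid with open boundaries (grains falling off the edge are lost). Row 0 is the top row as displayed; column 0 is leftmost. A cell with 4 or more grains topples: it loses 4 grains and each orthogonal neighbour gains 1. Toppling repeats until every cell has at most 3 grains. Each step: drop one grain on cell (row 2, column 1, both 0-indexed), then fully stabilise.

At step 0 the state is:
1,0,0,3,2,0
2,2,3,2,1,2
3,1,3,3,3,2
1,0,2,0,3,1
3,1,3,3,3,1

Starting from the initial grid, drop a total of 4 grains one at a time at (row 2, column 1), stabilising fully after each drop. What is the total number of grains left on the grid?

0) 1,0,0,3,2,0
2,2,3,2,1,2
3,1,3,3,3,2
1,0,2,0,3,1
3,1,3,3,3,1
1) 1,0,0,3,2,0
2,2,3,2,1,2
3,2,3,3,3,2
1,0,2,0,3,1
3,1,3,3,3,1
2) 1,0,0,3,2,0
2,2,3,2,1,2
3,3,3,3,3,2
1,0,2,0,3,1
3,1,3,3,3,1
3) 2,1,2,0,3,0
0,1,2,1,3,2
1,3,3,3,1,3
2,2,1,0,2,2
3,2,1,2,1,2
4) 2,1,2,0,3,0
0,2,3,2,3,2
2,1,1,0,2,3
2,3,2,1,2,2
3,2,1,2,1,2

52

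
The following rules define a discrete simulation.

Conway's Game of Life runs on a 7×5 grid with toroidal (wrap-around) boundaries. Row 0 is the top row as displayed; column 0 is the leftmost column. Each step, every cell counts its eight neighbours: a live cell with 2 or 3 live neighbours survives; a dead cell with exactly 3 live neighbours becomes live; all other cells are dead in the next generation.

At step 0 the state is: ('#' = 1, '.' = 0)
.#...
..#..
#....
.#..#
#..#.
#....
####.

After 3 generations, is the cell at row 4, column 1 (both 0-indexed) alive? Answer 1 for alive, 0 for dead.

1

[0] .#...
..#..
#....
.#..#
#..#.
#....
####.
[1] #..#.
.#...
##...
.#..#
##...
#..#.
#.#.#
[2] #.##.
.##.#
.##..
..#.#
.##..
..##.
#.#..
[3] #....
....#
.....
#....
.#...
...#.
.....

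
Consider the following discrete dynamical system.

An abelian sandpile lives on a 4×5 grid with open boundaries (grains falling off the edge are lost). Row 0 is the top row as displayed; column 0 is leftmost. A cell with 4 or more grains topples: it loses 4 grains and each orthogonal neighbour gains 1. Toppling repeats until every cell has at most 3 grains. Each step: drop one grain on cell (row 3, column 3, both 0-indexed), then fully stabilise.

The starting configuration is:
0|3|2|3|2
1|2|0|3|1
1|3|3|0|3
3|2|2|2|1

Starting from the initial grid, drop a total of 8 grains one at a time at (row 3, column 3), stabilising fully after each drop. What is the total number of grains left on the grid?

gen 0: 0|3|2|3|2
1|2|0|3|1
1|3|3|0|3
3|2|2|2|1
gen 1: 0|3|2|3|2
1|2|0|3|1
1|3|3|0|3
3|2|2|3|1
gen 2: 0|3|2|3|2
1|2|0|3|1
1|3|3|1|3
3|2|3|0|2
gen 3: 0|3|2|3|2
1|2|0|3|1
1|3|3|1|3
3|2|3|1|2
gen 4: 0|3|2|3|2
1|2|0|3|1
1|3|3|1|3
3|2|3|2|2
gen 5: 0|3|2|3|2
1|2|0|3|1
1|3|3|1|3
3|2|3|3|2
gen 6: 0|3|2|3|2
1|3|1|3|1
3|1|1|3|3
0|1|2|1|3
gen 7: 0|3|2|3|2
1|3|1|3|1
3|1|1|3|3
0|1|2|2|3
gen 8: 0|3|2|3|2
1|3|1|3|1
3|1|1|3|3
0|1|2|3|3

39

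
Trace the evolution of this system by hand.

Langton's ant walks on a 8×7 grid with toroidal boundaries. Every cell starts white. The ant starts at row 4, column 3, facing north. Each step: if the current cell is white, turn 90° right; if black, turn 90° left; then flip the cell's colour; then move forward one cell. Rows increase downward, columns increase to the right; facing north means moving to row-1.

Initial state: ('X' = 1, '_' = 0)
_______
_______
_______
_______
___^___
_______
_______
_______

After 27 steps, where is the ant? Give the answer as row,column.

7,1

gen 0: _______
_______
_______
_______
___^___
_______
_______
_______
gen 1: _______
_______
_______
_______
___X>__
_______
_______
_______
gen 2: _______
_______
_______
_______
___XX__
____v__
_______
_______
gen 3: _______
_______
_______
_______
___XX__
___<X__
_______
_______
gen 4: _______
_______
_______
_______
___^X__
___XX__
_______
_______
gen 5: _______
_______
_______
_______
__<_X__
___XX__
_______
_______
gen 6: _______
_______
_______
__^____
__X_X__
___XX__
_______
_______
gen 7: _______
_______
_______
__X>___
__X_X__
___XX__
_______
_______
gen 8: _______
_______
_______
__XX___
__XvX__
___XX__
_______
_______
gen 9: _______
_______
_______
__XX___
__<XX__
___XX__
_______
_______
gen 10: _______
_______
_______
__XX___
___XX__
__vXX__
_______
_______
gen 11: _______
_______
_______
__XX___
___XX__
_<XXX__
_______
_______
gen 12: _______
_______
_______
__XX___
_^_XX__
_XXXX__
_______
_______
gen 13: _______
_______
_______
__XX___
_X>XX__
_XXXX__
_______
_______
gen 14: _______
_______
_______
__XX___
_XXXX__
_XvXX__
_______
_______
gen 15: _______
_______
_______
__XX___
_XXXX__
_X_>X__
_______
_______
gen 16: _______
_______
_______
__XX___
_XX^X__
_X__X__
_______
_______
gen 17: _______
_______
_______
__XX___
_X<_X__
_X__X__
_______
_______
gen 18: _______
_______
_______
__XX___
_X__X__
_Xv_X__
_______
_______
gen 19: _______
_______
_______
__XX___
_X__X__
_<X_X__
_______
_______
gen 20: _______
_______
_______
__XX___
_X__X__
__X_X__
_v_____
_______
gen 21: _______
_______
_______
__XX___
_X__X__
__X_X__
<X_____
_______
gen 22: _______
_______
_______
__XX___
_X__X__
^_X_X__
XX_____
_______
gen 23: _______
_______
_______
__XX___
_X__X__
X>X_X__
XX_____
_______
gen 24: _______
_______
_______
__XX___
_X__X__
XXX_X__
Xv_____
_______
gen 25: _______
_______
_______
__XX___
_X__X__
XXX_X__
X_>____
_______
gen 26: _______
_______
_______
__XX___
_X__X__
XXX_X__
X_X____
__v____
gen 27: _______
_______
_______
__XX___
_X__X__
XXX_X__
X_X____
_<X____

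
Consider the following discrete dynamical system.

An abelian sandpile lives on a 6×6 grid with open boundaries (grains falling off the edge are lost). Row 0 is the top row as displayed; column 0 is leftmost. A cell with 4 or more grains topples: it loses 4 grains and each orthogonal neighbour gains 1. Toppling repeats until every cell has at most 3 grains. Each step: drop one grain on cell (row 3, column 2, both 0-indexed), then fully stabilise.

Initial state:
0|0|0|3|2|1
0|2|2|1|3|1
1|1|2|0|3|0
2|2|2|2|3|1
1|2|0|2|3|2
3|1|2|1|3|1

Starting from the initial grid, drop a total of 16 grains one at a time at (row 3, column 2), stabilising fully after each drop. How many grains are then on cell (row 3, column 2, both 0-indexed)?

[0] 0|0|0|3|2|1
0|2|2|1|3|1
1|1|2|0|3|0
2|2|2|2|3|1
1|2|0|2|3|2
3|1|2|1|3|1
[1] 0|0|0|3|2|1
0|2|2|1|3|1
1|1|2|0|3|0
2|2|3|2|3|1
1|2|0|2|3|2
3|1|2|1|3|1
[2] 0|0|0|3|2|1
0|2|2|1|3|1
1|1|3|0|3|0
2|3|0|3|3|1
1|2|1|2|3|2
3|1|2|1|3|1
[3] 0|0|0|3|2|1
0|2|2|1|3|1
1|1|3|0|3|0
2|3|1|3|3|1
1|2|1|2|3|2
3|1|2|1|3|1
[4] 0|0|0|3|2|1
0|2|2|1|3|1
1|1|3|0|3|0
2|3|2|3|3|1
1|2|1|2|3|2
3|1|2|1|3|1
[5] 0|0|0|3|2|1
0|2|2|1|3|1
1|1|3|0|3|0
2|3|3|3|3|1
1|2|1|2|3|2
3|1|2|1|3|1
[6] 0|0|0|3|3|1
0|2|3|2|0|2
1|3|0|3|1|1
3|0|3|2|2|2
1|3|3|0|2|3
3|1|2|3|0|2
[7] 0|0|0|3|3|1
0|2|3|2|0|2
1|3|1|3|1|1
3|2|1|3|2|2
2|0|1|1|2|3
3|2|3|3|0|2
[8] 0|0|0|3|3|1
0|2|3|2|0|2
1|3|1|3|1|1
3|2|2|3|2|2
2|0|1|1|2|3
3|2|3|3|0|2
[9] 0|0|0|3|3|1
0|2|3|2|0|2
1|3|1|3|1|1
3|2|3|3|2|2
2|0|1|1|2|3
3|2|3|3|0|2
[10] 0|0|0|3|3|1
0|2|3|3|0|2
1|3|3|0|2|1
3|3|1|1|3|2
2|0|2|2|2|3
3|2|3|3|0|2
[11] 0|0|0|3|3|1
0|2|3|3|0|2
1|3|3|0|2|1
3|3|2|1|3|2
2|0|2|2|2|3
3|2|3|3|0|2
[12] 0|0|0|3|3|1
0|2|3|3|0|2
1|3|3|0|2|1
3|3|3|1|3|2
2|0|2|2|2|3
3|2|3|3|0|2
[13] 0|1|2|1|0|2
1|0|2|1|2|2
3|2|2|2|2|1
0|2|2|2|3|2
3|1|3|2|2|3
3|2|3|3|0|2
[14] 0|1|2|1|0|2
1|0|2|1|2|2
3|2|2|2|2|1
0|2|3|2|3|2
3|1|3|2|2|3
3|2|3|3|0|2
[15] 0|1|2|1|0|2
1|0|2|1|2|2
3|2|3|3|3|2
0|3|2|1|2|0
3|2|2|2|1|1
3|3|1|1|2|3
[16] 0|1|2|1|0|2
1|0|2|1|2|2
3|2|3|3|3|2
0|3|3|1|2|0
3|2|2|2|1|1
3|3|1|1|2|3

3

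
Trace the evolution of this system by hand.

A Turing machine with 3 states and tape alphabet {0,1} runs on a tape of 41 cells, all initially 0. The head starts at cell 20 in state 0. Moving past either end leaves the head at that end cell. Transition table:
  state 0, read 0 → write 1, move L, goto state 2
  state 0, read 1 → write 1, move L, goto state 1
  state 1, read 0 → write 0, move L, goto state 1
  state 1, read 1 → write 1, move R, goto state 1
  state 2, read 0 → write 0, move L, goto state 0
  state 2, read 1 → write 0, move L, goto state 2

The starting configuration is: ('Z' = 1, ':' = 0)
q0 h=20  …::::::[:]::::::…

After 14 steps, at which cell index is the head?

6

gen 0: q0 h=20  …::::::[:]::::::…
gen 1: q2 h=19  …::::::[:]Z:::::…
gen 2: q0 h=18  …::::::[:]:Z::::…
gen 3: q2 h=17  …::::::[:]Z:Z:::…
gen 4: q0 h=16  …::::::[:]:Z:Z::…
gen 5: q2 h=15  …::::::[:]Z:Z:Z:…
gen 6: q0 h=14  …::::::[:]:Z:Z:Z…
gen 7: q2 h=13  …::::::[:]Z:Z:Z:…
gen 8: q0 h=12  …::::::[:]:Z:Z:Z…
gen 9: q2 h=11  …::::::[:]Z:Z:Z:…
gen 10: q0 h=10  …::::::[:]:Z:Z:Z…
gen 11: q2 h= 9  …::::::[:]Z:Z:Z:…
gen 12: q0 h= 8  …::::::[:]:Z:Z:Z…
gen 13: q2 h= 7  …::::::[:]Z:Z:Z:…
gen 14: q0 h= 6  |::::::[:]:Z:Z:Z…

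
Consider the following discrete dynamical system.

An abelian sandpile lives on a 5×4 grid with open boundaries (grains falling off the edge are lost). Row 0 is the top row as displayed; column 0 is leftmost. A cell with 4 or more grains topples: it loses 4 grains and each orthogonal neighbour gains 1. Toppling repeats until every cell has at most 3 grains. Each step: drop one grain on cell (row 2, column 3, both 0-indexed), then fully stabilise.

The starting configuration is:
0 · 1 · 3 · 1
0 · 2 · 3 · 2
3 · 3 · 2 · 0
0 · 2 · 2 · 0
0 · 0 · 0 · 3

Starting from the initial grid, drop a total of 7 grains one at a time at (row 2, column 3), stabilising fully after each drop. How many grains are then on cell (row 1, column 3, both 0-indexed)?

t=0: 0 · 1 · 3 · 1
0 · 2 · 3 · 2
3 · 3 · 2 · 0
0 · 2 · 2 · 0
0 · 0 · 0 · 3
t=1: 0 · 1 · 3 · 1
0 · 2 · 3 · 2
3 · 3 · 2 · 1
0 · 2 · 2 · 0
0 · 0 · 0 · 3
t=2: 0 · 1 · 3 · 1
0 · 2 · 3 · 2
3 · 3 · 2 · 2
0 · 2 · 2 · 0
0 · 0 · 0 · 3
t=3: 0 · 1 · 3 · 1
0 · 2 · 3 · 2
3 · 3 · 2 · 3
0 · 2 · 2 · 0
0 · 0 · 0 · 3
t=4: 0 · 1 · 3 · 1
0 · 2 · 3 · 3
3 · 3 · 3 · 0
0 · 2 · 2 · 1
0 · 0 · 0 · 3
t=5: 0 · 1 · 3 · 1
0 · 2 · 3 · 3
3 · 3 · 3 · 1
0 · 2 · 2 · 1
0 · 0 · 0 · 3
t=6: 0 · 1 · 3 · 1
0 · 2 · 3 · 3
3 · 3 · 3 · 2
0 · 2 · 2 · 1
0 · 0 · 0 · 3
t=7: 0 · 1 · 3 · 1
0 · 2 · 3 · 3
3 · 3 · 3 · 3
0 · 2 · 2 · 1
0 · 0 · 0 · 3

3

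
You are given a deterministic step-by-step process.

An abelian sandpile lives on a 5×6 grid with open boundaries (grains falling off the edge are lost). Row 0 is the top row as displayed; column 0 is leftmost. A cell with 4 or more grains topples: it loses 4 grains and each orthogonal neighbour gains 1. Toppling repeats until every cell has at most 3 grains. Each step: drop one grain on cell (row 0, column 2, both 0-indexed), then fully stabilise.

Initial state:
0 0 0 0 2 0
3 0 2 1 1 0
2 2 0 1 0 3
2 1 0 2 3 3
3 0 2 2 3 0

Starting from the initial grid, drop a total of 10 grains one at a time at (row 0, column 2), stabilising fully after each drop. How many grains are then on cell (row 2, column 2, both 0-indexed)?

[0] 0 0 0 0 2 0
3 0 2 1 1 0
2 2 0 1 0 3
2 1 0 2 3 3
3 0 2 2 3 0
[1] 0 0 1 0 2 0
3 0 2 1 1 0
2 2 0 1 0 3
2 1 0 2 3 3
3 0 2 2 3 0
[2] 0 0 2 0 2 0
3 0 2 1 1 0
2 2 0 1 0 3
2 1 0 2 3 3
3 0 2 2 3 0
[3] 0 0 3 0 2 0
3 0 2 1 1 0
2 2 0 1 0 3
2 1 0 2 3 3
3 0 2 2 3 0
[4] 0 1 0 1 2 0
3 0 3 1 1 0
2 2 0 1 0 3
2 1 0 2 3 3
3 0 2 2 3 0
[5] 0 1 1 1 2 0
3 0 3 1 1 0
2 2 0 1 0 3
2 1 0 2 3 3
3 0 2 2 3 0
[6] 0 1 2 1 2 0
3 0 3 1 1 0
2 2 0 1 0 3
2 1 0 2 3 3
3 0 2 2 3 0
[7] 0 1 3 1 2 0
3 0 3 1 1 0
2 2 0 1 0 3
2 1 0 2 3 3
3 0 2 2 3 0
[8] 0 2 1 2 2 0
3 1 0 2 1 0
2 2 1 1 0 3
2 1 0 2 3 3
3 0 2 2 3 0
[9] 0 2 2 2 2 0
3 1 0 2 1 0
2 2 1 1 0 3
2 1 0 2 3 3
3 0 2 2 3 0
[10] 0 2 3 2 2 0
3 1 0 2 1 0
2 2 1 1 0 3
2 1 0 2 3 3
3 0 2 2 3 0

1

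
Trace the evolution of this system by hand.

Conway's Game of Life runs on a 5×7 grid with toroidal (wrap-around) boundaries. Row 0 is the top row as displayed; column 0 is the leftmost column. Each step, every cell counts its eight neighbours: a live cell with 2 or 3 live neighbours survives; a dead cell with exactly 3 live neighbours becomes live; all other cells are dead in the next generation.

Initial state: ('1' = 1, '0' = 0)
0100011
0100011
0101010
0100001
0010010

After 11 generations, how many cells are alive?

gen 0: 0100011
0100011
0101010
0100001
0010010
gen 1: 0110100
0100000
0100110
1100111
0110010
gen 2: 1001000
1101110
0110100
0001000
0000000
gen 3: 1111001
1000011
1100010
0011000
0000000
gen 4: 0110010
0000110
1110110
0110000
1000000
gen 5: 0100111
1000000
1010111
0011001
1000000
gen 6: 0100011
0001000
1010110
0011100
1111100
gen 7: 0100011
1111000
0110010
1000001
1000001
gen 8: 0000010
0001110
0001000
0000010
0100000
gen 9: 0000010
0001010
0001010
0000000
0000000
gen 10: 0000100
0000011
0000000
0000000
0000000
gen 11: 0000010
0000010
0000000
0000000
0000000

2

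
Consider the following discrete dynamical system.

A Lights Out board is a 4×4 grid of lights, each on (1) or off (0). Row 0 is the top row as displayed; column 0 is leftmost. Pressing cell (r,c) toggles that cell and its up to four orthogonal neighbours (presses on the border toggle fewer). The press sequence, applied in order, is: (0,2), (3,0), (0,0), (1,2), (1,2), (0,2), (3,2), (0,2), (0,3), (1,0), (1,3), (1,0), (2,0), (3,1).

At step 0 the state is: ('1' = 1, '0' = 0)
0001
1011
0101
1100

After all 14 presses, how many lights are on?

0) 0001
1011
0101
1100
1) 0110
1001
0101
1100
2) 0110
1001
1101
0000
3) 1010
0001
1101
0000
4) 1000
0110
1111
0000
5) 1010
0001
1101
0000
6) 1101
0011
1101
0000
7) 1101
0011
1111
0111
8) 1010
0001
1111
0111
9) 1001
0000
1111
0111
10) 0001
1100
0111
0111
11) 0000
1111
0110
0111
12) 1000
0011
1110
0111
13) 1000
1011
0010
1111
14) 1000
1011
0110
0001

7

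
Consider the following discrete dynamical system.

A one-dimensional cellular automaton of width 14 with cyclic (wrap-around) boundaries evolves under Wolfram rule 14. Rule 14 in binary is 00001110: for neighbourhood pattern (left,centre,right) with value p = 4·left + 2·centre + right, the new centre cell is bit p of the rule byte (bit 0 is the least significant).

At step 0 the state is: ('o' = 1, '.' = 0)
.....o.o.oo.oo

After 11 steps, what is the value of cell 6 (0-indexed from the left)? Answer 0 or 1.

0) .....o.o.oo.oo
1) ....oo.o.o..o.
2) ...oo..o.o.oo.
3) ..oo..oo.o.o..
4) .oo..oo..o.o..
5) oo..oo..oo.o..
6) o..oo..oo..o.o
7) ..oo..oo..oo.o
8) .oo..oo..oo..o
9) .o..oo..oo..oo
10) .o.oo..oo..oo.
11) oo.o..oo..oo..

1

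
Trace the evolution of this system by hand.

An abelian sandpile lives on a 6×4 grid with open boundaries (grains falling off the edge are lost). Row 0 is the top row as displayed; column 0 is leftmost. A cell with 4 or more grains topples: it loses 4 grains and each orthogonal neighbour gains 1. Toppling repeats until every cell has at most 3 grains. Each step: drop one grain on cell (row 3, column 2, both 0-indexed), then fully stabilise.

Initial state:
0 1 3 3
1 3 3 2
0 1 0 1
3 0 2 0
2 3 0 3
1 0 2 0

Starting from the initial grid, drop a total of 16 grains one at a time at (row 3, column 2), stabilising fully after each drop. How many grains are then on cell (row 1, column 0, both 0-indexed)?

0) 0 1 3 3
1 3 3 2
0 1 0 1
3 0 2 0
2 3 0 3
1 0 2 0
1) 0 1 3 3
1 3 3 2
0 1 0 1
3 0 3 0
2 3 0 3
1 0 2 0
2) 0 1 3 3
1 3 3 2
0 1 1 1
3 1 0 1
2 3 1 3
1 0 2 0
3) 0 1 3 3
1 3 3 2
0 1 1 1
3 1 1 1
2 3 1 3
1 0 2 0
4) 0 1 3 3
1 3 3 2
0 1 1 1
3 1 2 1
2 3 1 3
1 0 2 0
5) 0 1 3 3
1 3 3 2
0 1 1 1
3 1 3 1
2 3 1 3
1 0 2 0
6) 0 1 3 3
1 3 3 2
0 1 2 1
3 2 0 2
2 3 2 3
1 0 2 0
7) 0 1 3 3
1 3 3 2
0 1 2 1
3 2 1 2
2 3 2 3
1 0 2 0
8) 0 1 3 3
1 3 3 2
0 1 2 1
3 2 2 2
2 3 2 3
1 0 2 0
9) 0 1 3 3
1 3 3 2
0 1 2 1
3 2 3 2
2 3 2 3
1 0 2 0
10) 0 1 3 3
1 3 3 2
0 1 3 1
3 3 0 3
2 3 3 3
1 0 2 0
11) 0 1 3 3
1 3 3 2
0 1 3 1
3 3 1 3
2 3 3 3
1 0 2 0
12) 0 1 3 3
1 3 3 2
0 1 3 1
3 3 2 3
2 3 3 3
1 0 2 0
13) 0 1 3 3
1 3 3 2
0 1 3 1
3 3 3 3
2 3 3 3
1 0 2 0
14) 0 3 2 1
2 2 0 2
2 2 1 1
2 0 2 3
0 3 3 1
2 1 3 1
15) 0 3 2 1
2 2 0 2
2 2 1 1
2 0 3 3
0 3 3 1
2 1 3 1
16) 0 3 2 1
2 2 0 2
2 2 2 2
2 2 2 0
1 0 2 3
2 3 0 2

2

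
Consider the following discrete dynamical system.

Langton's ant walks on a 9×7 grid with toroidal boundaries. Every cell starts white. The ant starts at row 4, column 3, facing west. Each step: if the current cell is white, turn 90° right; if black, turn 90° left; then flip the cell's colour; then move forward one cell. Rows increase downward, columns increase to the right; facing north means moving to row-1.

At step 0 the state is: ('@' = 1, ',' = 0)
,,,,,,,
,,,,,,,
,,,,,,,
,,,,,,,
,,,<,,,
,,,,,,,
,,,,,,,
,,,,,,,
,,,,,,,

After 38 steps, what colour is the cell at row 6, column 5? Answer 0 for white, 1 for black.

0

[0] ,,,,,,,
,,,,,,,
,,,,,,,
,,,,,,,
,,,<,,,
,,,,,,,
,,,,,,,
,,,,,,,
,,,,,,,
[1] ,,,,,,,
,,,,,,,
,,,,,,,
,,,^,,,
,,,@,,,
,,,,,,,
,,,,,,,
,,,,,,,
,,,,,,,
[2] ,,,,,,,
,,,,,,,
,,,,,,,
,,,@>,,
,,,@,,,
,,,,,,,
,,,,,,,
,,,,,,,
,,,,,,,
[3] ,,,,,,,
,,,,,,,
,,,,,,,
,,,@@,,
,,,@v,,
,,,,,,,
,,,,,,,
,,,,,,,
,,,,,,,
[4] ,,,,,,,
,,,,,,,
,,,,,,,
,,,@@,,
,,,<@,,
,,,,,,,
,,,,,,,
,,,,,,,
,,,,,,,
[5] ,,,,,,,
,,,,,,,
,,,,,,,
,,,@@,,
,,,,@,,
,,,v,,,
,,,,,,,
,,,,,,,
,,,,,,,
[6] ,,,,,,,
,,,,,,,
,,,,,,,
,,,@@,,
,,,,@,,
,,<@,,,
,,,,,,,
,,,,,,,
,,,,,,,
[7] ,,,,,,,
,,,,,,,
,,,,,,,
,,,@@,,
,,^,@,,
,,@@,,,
,,,,,,,
,,,,,,,
,,,,,,,
[8] ,,,,,,,
,,,,,,,
,,,,,,,
,,,@@,,
,,@>@,,
,,@@,,,
,,,,,,,
,,,,,,,
,,,,,,,
[9] ,,,,,,,
,,,,,,,
,,,,,,,
,,,@@,,
,,@@@,,
,,@v,,,
,,,,,,,
,,,,,,,
,,,,,,,
[10] ,,,,,,,
,,,,,,,
,,,,,,,
,,,@@,,
,,@@@,,
,,@,>,,
,,,,,,,
,,,,,,,
,,,,,,,
[11] ,,,,,,,
,,,,,,,
,,,,,,,
,,,@@,,
,,@@@,,
,,@,@,,
,,,,v,,
,,,,,,,
,,,,,,,
[12] ,,,,,,,
,,,,,,,
,,,,,,,
,,,@@,,
,,@@@,,
,,@,@,,
,,,<@,,
,,,,,,,
,,,,,,,
[13] ,,,,,,,
,,,,,,,
,,,,,,,
,,,@@,,
,,@@@,,
,,@^@,,
,,,@@,,
,,,,,,,
,,,,,,,
[14] ,,,,,,,
,,,,,,,
,,,,,,,
,,,@@,,
,,@@@,,
,,@@>,,
,,,@@,,
,,,,,,,
,,,,,,,
[15] ,,,,,,,
,,,,,,,
,,,,,,,
,,,@@,,
,,@@^,,
,,@@,,,
,,,@@,,
,,,,,,,
,,,,,,,
[16] ,,,,,,,
,,,,,,,
,,,,,,,
,,,@@,,
,,@<,,,
,,@@,,,
,,,@@,,
,,,,,,,
,,,,,,,
[17] ,,,,,,,
,,,,,,,
,,,,,,,
,,,@@,,
,,@,,,,
,,@v,,,
,,,@@,,
,,,,,,,
,,,,,,,
[18] ,,,,,,,
,,,,,,,
,,,,,,,
,,,@@,,
,,@,,,,
,,@,>,,
,,,@@,,
,,,,,,,
,,,,,,,
[19] ,,,,,,,
,,,,,,,
,,,,,,,
,,,@@,,
,,@,,,,
,,@,@,,
,,,@v,,
,,,,,,,
,,,,,,,
[20] ,,,,,,,
,,,,,,,
,,,,,,,
,,,@@,,
,,@,,,,
,,@,@,,
,,,@,>,
,,,,,,,
,,,,,,,
[21] ,,,,,,,
,,,,,,,
,,,,,,,
,,,@@,,
,,@,,,,
,,@,@,,
,,,@,@,
,,,,,v,
,,,,,,,
[22] ,,,,,,,
,,,,,,,
,,,,,,,
,,,@@,,
,,@,,,,
,,@,@,,
,,,@,@,
,,,,<@,
,,,,,,,
[23] ,,,,,,,
,,,,,,,
,,,,,,,
,,,@@,,
,,@,,,,
,,@,@,,
,,,@^@,
,,,,@@,
,,,,,,,
[24] ,,,,,,,
,,,,,,,
,,,,,,,
,,,@@,,
,,@,,,,
,,@,@,,
,,,@@>,
,,,,@@,
,,,,,,,
[25] ,,,,,,,
,,,,,,,
,,,,,,,
,,,@@,,
,,@,,,,
,,@,@^,
,,,@@,,
,,,,@@,
,,,,,,,
[26] ,,,,,,,
,,,,,,,
,,,,,,,
,,,@@,,
,,@,,,,
,,@,@@>
,,,@@,,
,,,,@@,
,,,,,,,
[27] ,,,,,,,
,,,,,,,
,,,,,,,
,,,@@,,
,,@,,,,
,,@,@@@
,,,@@,v
,,,,@@,
,,,,,,,
[28] ,,,,,,,
,,,,,,,
,,,,,,,
,,,@@,,
,,@,,,,
,,@,@@@
,,,@@<@
,,,,@@,
,,,,,,,
[29] ,,,,,,,
,,,,,,,
,,,,,,,
,,,@@,,
,,@,,,,
,,@,@^@
,,,@@@@
,,,,@@,
,,,,,,,
[30] ,,,,,,,
,,,,,,,
,,,,,,,
,,,@@,,
,,@,,,,
,,@,<,@
,,,@@@@
,,,,@@,
,,,,,,,
[31] ,,,,,,,
,,,,,,,
,,,,,,,
,,,@@,,
,,@,,,,
,,@,,,@
,,,@v@@
,,,,@@,
,,,,,,,
[32] ,,,,,,,
,,,,,,,
,,,,,,,
,,,@@,,
,,@,,,,
,,@,,,@
,,,@,>@
,,,,@@,
,,,,,,,
[33] ,,,,,,,
,,,,,,,
,,,,,,,
,,,@@,,
,,@,,,,
,,@,,^@
,,,@,,@
,,,,@@,
,,,,,,,
[34] ,,,,,,,
,,,,,,,
,,,,,,,
,,,@@,,
,,@,,,,
,,@,,@>
,,,@,,@
,,,,@@,
,,,,,,,
[35] ,,,,,,,
,,,,,,,
,,,,,,,
,,,@@,,
,,@,,,^
,,@,,@,
,,,@,,@
,,,,@@,
,,,,,,,
[36] ,,,,,,,
,,,,,,,
,,,,,,,
,,,@@,,
>,@,,,@
,,@,,@,
,,,@,,@
,,,,@@,
,,,,,,,
[37] ,,,,,,,
,,,,,,,
,,,,,,,
,,,@@,,
@,@,,,@
v,@,,@,
,,,@,,@
,,,,@@,
,,,,,,,
[38] ,,,,,,,
,,,,,,,
,,,,,,,
,,,@@,,
@,@,,,@
@,@,,@<
,,,@,,@
,,,,@@,
,,,,,,,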